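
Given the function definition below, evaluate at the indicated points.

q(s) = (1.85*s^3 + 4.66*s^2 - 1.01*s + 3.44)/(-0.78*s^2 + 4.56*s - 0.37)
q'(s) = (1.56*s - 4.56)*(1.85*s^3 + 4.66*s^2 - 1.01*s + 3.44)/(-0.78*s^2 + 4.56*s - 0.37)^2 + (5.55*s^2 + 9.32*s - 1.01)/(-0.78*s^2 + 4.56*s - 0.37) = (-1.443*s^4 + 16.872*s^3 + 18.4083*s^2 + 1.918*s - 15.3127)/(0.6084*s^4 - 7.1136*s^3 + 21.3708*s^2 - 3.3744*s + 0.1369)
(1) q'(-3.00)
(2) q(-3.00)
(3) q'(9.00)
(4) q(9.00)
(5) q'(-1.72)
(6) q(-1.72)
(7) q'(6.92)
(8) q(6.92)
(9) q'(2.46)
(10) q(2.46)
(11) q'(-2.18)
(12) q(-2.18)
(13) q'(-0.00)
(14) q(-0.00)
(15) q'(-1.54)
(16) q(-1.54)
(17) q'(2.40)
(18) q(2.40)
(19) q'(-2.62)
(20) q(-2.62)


(1) = -0.96
(2) = 0.07
(3) = 8.54
(4) = -76.43
(5) = -0.57
(6) = -0.91
(7) = 83.15
(8) = -135.03
(9) = 7.97
(10) = 9.25
(11) = -0.71
(12) = -0.62
(13) = -111.85
(14) = -9.30
(15) = -0.52
(16) = -1.01
(17) = 7.59
(18) = 8.79
(19) = -0.85
(20) = -0.27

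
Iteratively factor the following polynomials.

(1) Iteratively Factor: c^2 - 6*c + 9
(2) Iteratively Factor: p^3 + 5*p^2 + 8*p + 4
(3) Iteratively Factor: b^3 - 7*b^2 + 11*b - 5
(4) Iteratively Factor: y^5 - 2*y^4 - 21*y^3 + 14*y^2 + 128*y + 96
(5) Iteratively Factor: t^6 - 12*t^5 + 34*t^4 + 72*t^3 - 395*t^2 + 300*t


(1) = (c - 3)*(c - 3)
(2) = (p + 1)*(p^2 + 4*p + 4) = (p + 1)*(p + 2)*(p + 2)
(3) = (b - 1)*(b^2 - 6*b + 5) = (b - 5)*(b - 1)*(b - 1)
(4) = (y + 3)*(y^4 - 5*y^3 - 6*y^2 + 32*y + 32) = (y + 2)*(y + 3)*(y^3 - 7*y^2 + 8*y + 16) = (y - 4)*(y + 2)*(y + 3)*(y^2 - 3*y - 4) = (y - 4)^2*(y + 2)*(y + 3)*(y + 1)
(5) = (t)*(t^5 - 12*t^4 + 34*t^3 + 72*t^2 - 395*t + 300) = t*(t - 1)*(t^4 - 11*t^3 + 23*t^2 + 95*t - 300) = t*(t - 5)*(t - 1)*(t^3 - 6*t^2 - 7*t + 60) = t*(t - 5)*(t - 4)*(t - 1)*(t^2 - 2*t - 15) = t*(t - 5)*(t - 4)*(t - 1)*(t + 3)*(t - 5)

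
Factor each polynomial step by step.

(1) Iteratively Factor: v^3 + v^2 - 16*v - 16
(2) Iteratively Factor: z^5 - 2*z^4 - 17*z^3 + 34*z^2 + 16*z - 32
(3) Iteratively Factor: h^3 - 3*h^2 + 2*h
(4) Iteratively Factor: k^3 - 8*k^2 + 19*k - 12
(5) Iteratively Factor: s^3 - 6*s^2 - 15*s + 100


(1) = (v + 1)*(v^2 - 16) = (v + 1)*(v + 4)*(v - 4)
(2) = (z + 1)*(z^4 - 3*z^3 - 14*z^2 + 48*z - 32) = (z - 1)*(z + 1)*(z^3 - 2*z^2 - 16*z + 32) = (z - 1)*(z + 1)*(z + 4)*(z^2 - 6*z + 8) = (z - 4)*(z - 1)*(z + 1)*(z + 4)*(z - 2)
(3) = (h - 2)*(h^2 - h) = h*(h - 2)*(h - 1)
(4) = (k - 1)*(k^2 - 7*k + 12) = (k - 4)*(k - 1)*(k - 3)
(5) = (s - 5)*(s^2 - s - 20) = (s - 5)*(s + 4)*(s - 5)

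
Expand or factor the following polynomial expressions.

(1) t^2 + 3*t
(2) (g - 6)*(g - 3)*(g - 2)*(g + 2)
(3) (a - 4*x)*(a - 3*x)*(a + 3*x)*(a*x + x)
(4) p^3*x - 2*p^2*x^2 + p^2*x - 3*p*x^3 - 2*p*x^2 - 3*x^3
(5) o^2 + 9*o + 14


(1) = t*(t + 3)
(2) = g^4 - 9*g^3 + 14*g^2 + 36*g - 72
(3) = a^4*x - 4*a^3*x^2 + a^3*x - 9*a^2*x^3 - 4*a^2*x^2 + 36*a*x^4 - 9*a*x^3 + 36*x^4
(4) = (p - 3*x)*(p + x)*(p*x + x)
(5) = (o + 2)*(o + 7)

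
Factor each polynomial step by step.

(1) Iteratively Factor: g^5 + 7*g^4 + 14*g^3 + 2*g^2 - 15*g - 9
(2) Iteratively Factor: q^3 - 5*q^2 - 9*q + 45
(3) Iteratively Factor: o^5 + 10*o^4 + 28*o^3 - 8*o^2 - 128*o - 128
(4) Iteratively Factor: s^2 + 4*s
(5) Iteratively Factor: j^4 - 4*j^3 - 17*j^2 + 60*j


(1) = (g + 1)*(g^4 + 6*g^3 + 8*g^2 - 6*g - 9) = (g + 1)*(g + 3)*(g^3 + 3*g^2 - g - 3) = (g - 1)*(g + 1)*(g + 3)*(g^2 + 4*g + 3) = (g - 1)*(g + 1)*(g + 3)^2*(g + 1)
(2) = (q + 3)*(q^2 - 8*q + 15) = (q - 3)*(q + 3)*(q - 5)
(3) = (o + 2)*(o^4 + 8*o^3 + 12*o^2 - 32*o - 64) = (o + 2)^2*(o^3 + 6*o^2 - 32) = (o + 2)^2*(o + 4)*(o^2 + 2*o - 8) = (o + 2)^2*(o + 4)^2*(o - 2)
(4) = (s + 4)*(s)
(5) = (j - 5)*(j^3 + j^2 - 12*j) = (j - 5)*(j - 3)*(j^2 + 4*j) = (j - 5)*(j - 3)*(j + 4)*(j)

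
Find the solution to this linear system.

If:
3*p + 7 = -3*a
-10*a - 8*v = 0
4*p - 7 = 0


Then:
a = -49/12
p = 7/4
v = 245/48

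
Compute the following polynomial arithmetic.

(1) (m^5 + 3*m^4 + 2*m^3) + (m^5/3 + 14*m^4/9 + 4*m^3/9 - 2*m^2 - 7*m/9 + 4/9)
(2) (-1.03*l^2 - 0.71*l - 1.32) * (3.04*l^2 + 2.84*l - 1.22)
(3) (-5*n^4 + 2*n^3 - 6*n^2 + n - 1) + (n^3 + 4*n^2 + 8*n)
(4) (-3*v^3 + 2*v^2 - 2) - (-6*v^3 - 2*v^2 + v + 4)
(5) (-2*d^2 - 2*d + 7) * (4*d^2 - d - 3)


(1) = 4*m^5/3 + 41*m^4/9 + 22*m^3/9 - 2*m^2 - 7*m/9 + 4/9
(2) = -3.1312*l^4 - 5.0836*l^3 - 4.7726*l^2 - 2.8826*l + 1.6104
(3) = -5*n^4 + 3*n^3 - 2*n^2 + 9*n - 1
(4) = 3*v^3 + 4*v^2 - v - 6
(5) = -8*d^4 - 6*d^3 + 36*d^2 - d - 21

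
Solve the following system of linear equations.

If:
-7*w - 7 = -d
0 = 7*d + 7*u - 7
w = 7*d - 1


Then:
d = 0
u = 1
w = -1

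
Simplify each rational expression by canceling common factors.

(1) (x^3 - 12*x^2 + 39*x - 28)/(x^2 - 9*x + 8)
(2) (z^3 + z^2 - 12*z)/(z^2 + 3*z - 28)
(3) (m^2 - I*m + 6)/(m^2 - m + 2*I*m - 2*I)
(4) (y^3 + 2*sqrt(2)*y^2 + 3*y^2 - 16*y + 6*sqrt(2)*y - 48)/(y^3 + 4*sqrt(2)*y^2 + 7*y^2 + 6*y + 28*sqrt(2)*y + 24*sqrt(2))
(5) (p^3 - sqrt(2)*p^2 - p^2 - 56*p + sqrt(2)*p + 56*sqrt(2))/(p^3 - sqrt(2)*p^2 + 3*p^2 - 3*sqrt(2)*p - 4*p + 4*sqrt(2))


(1) = (x^2 - 11*x + 28)/(x - 8)
(2) = (z^3 + z^2 - 12*z)/(z^2 + 3*z - 28)
(3) = (m - 3*I)/(m - 1)
(4) = (y^2 + y*(3 - 2*sqrt(2)) - 6*sqrt(2))/(y^2 + 7*y + 6)
(5) = (p^2 - p - 56)/(p^2 + 3*p - 4)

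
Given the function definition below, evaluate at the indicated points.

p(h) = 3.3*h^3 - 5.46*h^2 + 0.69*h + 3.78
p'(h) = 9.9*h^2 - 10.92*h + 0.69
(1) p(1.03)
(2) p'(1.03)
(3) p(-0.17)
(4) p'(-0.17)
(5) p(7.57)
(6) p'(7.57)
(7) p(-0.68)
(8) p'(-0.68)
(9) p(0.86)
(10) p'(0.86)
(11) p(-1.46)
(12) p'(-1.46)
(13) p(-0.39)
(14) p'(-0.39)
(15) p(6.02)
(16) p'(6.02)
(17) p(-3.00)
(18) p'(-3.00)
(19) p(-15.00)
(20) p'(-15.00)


(1) = 2.30
(2) = -0.05
(3) = 3.49
(4) = 2.83
(5) = 1127.65
(6) = 485.34
(7) = -0.25
(8) = 12.69
(9) = 2.43
(10) = -1.38
(11) = -19.14
(12) = 37.74
(13) = 2.48
(14) = 6.45
(15) = 530.01
(16) = 293.73
(17) = -136.53
(18) = 122.55
(19) = -12372.57
(20) = 2391.99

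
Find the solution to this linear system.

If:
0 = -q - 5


Then:
q = -5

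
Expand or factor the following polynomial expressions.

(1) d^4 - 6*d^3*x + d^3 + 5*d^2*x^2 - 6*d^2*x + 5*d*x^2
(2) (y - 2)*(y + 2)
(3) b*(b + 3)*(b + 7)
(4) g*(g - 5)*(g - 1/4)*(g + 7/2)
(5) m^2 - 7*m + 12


(1) = d*(d + 1)*(d - 5*x)*(d - x)
(2) = y^2 - 4
(3) = b^3 + 10*b^2 + 21*b
(4) = g^4 - 7*g^3/4 - 137*g^2/8 + 35*g/8
(5) = (m - 4)*(m - 3)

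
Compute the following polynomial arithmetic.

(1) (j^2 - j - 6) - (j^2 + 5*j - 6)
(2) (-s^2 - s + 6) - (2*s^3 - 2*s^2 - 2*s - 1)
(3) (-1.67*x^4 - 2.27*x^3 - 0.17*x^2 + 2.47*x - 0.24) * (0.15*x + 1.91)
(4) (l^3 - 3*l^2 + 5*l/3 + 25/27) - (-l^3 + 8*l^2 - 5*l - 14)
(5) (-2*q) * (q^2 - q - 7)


(1) = -6*j
(2) = -2*s^3 + s^2 + s + 7
(3) = -0.2505*x^5 - 3.5302*x^4 - 4.3612*x^3 + 0.0458*x^2 + 4.6817*x - 0.4584
(4) = 2*l^3 - 11*l^2 + 20*l/3 + 403/27
(5) = -2*q^3 + 2*q^2 + 14*q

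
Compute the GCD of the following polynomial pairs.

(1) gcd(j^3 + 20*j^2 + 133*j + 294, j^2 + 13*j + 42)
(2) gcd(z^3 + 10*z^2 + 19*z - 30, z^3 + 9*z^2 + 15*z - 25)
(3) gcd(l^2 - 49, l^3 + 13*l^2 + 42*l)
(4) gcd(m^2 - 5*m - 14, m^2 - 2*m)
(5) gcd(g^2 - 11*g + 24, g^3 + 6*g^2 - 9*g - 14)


(1) = gcd((j + 6)*(j + 7)^2, (j + 6)*(j + 7)) = j^2 + 13*j + 42
(2) = z^2 + 4*z - 5
(3) = l + 7
(4) = gcd((m - 7)*(m + 2), m*(m - 2)) = 1
(5) = 1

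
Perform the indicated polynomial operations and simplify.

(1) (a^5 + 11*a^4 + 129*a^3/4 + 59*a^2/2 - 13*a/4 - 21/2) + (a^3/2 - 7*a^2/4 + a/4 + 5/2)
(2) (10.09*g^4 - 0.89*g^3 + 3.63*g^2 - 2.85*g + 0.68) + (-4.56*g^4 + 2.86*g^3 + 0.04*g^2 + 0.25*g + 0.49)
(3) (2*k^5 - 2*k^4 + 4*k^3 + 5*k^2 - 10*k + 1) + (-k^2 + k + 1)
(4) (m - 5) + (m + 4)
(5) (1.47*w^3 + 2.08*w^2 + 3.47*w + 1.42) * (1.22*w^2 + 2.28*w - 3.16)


(1) = a^5 + 11*a^4 + 131*a^3/4 + 111*a^2/4 - 3*a - 8
(2) = 5.53*g^4 + 1.97*g^3 + 3.67*g^2 - 2.6*g + 1.17
(3) = 2*k^5 - 2*k^4 + 4*k^3 + 4*k^2 - 9*k + 2
(4) = 2*m - 1
(5) = 1.7934*w^5 + 5.8892*w^4 + 4.3306*w^3 + 3.0712*w^2 - 7.7276*w - 4.4872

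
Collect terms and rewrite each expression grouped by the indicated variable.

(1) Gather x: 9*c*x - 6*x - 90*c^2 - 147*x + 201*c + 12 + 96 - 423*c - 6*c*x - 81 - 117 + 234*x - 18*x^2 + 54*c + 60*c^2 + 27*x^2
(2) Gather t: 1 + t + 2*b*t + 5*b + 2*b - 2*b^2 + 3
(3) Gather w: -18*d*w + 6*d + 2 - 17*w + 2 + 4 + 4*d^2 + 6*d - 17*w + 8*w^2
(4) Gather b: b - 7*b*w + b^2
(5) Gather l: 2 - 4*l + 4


(1) = -30*c^2 - 168*c + 9*x^2 + x*(3*c + 81) - 90
(2) = -2*b^2 + 7*b + t*(2*b + 1) + 4
(3) = 4*d^2 + 12*d + 8*w^2 + w*(-18*d - 34) + 8
(4) = b^2 + b*(1 - 7*w)
(5) = 6 - 4*l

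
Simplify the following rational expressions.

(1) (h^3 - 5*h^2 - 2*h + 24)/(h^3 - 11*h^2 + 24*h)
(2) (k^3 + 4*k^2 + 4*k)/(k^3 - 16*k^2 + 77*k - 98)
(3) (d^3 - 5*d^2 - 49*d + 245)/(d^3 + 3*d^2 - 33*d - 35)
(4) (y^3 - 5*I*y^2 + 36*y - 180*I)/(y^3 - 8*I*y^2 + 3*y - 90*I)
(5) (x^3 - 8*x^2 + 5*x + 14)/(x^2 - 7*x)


(1) = (h^2 - 2*h - 8)/(h^2 - 8*h)
(2) = (k^3 + 4*k^2 + 4*k)/(k^3 - 16*k^2 + 77*k - 98)
(3) = (d - 7)/(d + 1)
(4) = (y + 6*I)/(y + 3*I)
(5) = (x^2 - x - 2)/x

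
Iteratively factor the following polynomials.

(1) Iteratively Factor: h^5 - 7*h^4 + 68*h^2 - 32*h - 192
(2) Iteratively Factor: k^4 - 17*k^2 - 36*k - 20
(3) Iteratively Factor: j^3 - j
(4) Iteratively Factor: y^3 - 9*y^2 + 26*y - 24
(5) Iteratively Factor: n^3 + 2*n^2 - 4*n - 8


(1) = (h - 3)*(h^4 - 4*h^3 - 12*h^2 + 32*h + 64) = (h - 4)*(h - 3)*(h^3 - 12*h - 16) = (h - 4)*(h - 3)*(h + 2)*(h^2 - 2*h - 8) = (h - 4)^2*(h - 3)*(h + 2)*(h + 2)
(2) = (k + 2)*(k^3 - 2*k^2 - 13*k - 10) = (k + 1)*(k + 2)*(k^2 - 3*k - 10) = (k + 1)*(k + 2)^2*(k - 5)
(3) = (j - 1)*(j^2 + j) = (j - 1)*(j + 1)*(j)
(4) = (y - 4)*(y^2 - 5*y + 6) = (y - 4)*(y - 2)*(y - 3)
(5) = (n + 2)*(n^2 - 4) = (n + 2)^2*(n - 2)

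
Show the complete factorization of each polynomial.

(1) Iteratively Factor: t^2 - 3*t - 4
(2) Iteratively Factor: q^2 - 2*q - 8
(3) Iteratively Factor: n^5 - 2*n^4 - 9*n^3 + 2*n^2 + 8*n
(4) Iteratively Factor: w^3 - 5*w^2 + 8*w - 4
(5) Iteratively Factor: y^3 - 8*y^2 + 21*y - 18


(1) = (t - 4)*(t + 1)
(2) = (q + 2)*(q - 4)
(3) = (n + 1)*(n^4 - 3*n^3 - 6*n^2 + 8*n) = (n - 1)*(n + 1)*(n^3 - 2*n^2 - 8*n) = n*(n - 1)*(n + 1)*(n^2 - 2*n - 8) = n*(n - 1)*(n + 1)*(n + 2)*(n - 4)
(4) = (w - 1)*(w^2 - 4*w + 4) = (w - 2)*(w - 1)*(w - 2)
(5) = (y - 2)*(y^2 - 6*y + 9) = (y - 3)*(y - 2)*(y - 3)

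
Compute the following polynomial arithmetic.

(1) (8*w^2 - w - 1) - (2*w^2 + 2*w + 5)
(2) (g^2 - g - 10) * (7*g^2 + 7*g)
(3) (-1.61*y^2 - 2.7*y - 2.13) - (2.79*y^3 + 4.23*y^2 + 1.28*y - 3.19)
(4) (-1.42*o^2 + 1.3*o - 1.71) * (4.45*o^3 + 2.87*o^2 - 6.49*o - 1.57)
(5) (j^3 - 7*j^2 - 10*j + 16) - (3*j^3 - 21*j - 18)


(1) = 6*w^2 - 3*w - 6
(2) = 7*g^4 - 77*g^2 - 70*g
(3) = -2.79*y^3 - 5.84*y^2 - 3.98*y + 1.06
(4) = -6.319*o^5 + 1.7096*o^4 + 5.3373*o^3 - 11.1153*o^2 + 9.0569*o + 2.6847
(5) = -2*j^3 - 7*j^2 + 11*j + 34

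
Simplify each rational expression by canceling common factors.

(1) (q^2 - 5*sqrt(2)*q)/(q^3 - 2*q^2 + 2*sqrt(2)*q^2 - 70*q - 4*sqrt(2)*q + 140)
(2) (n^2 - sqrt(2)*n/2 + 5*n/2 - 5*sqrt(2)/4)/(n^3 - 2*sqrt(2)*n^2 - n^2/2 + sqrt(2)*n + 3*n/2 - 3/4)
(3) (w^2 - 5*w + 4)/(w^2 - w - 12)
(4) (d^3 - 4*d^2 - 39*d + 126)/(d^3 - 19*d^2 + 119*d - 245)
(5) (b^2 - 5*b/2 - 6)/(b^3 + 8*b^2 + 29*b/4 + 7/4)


(1) = q/(q^2 + q*(-2 + 7*sqrt(2)) - 14*sqrt(2))
(2) = (16*n + 40)/(16*n^2 + n*(-24*sqrt(2) - 8) + 12*sqrt(2))
(3) = (w - 1)/(w + 3)
(4) = (d^2 + 3*d - 18)/(d^2 - 12*d + 35)
(5) = (4*b^2 - 10*b - 24)/(4*b^3 + 32*b^2 + 29*b + 7)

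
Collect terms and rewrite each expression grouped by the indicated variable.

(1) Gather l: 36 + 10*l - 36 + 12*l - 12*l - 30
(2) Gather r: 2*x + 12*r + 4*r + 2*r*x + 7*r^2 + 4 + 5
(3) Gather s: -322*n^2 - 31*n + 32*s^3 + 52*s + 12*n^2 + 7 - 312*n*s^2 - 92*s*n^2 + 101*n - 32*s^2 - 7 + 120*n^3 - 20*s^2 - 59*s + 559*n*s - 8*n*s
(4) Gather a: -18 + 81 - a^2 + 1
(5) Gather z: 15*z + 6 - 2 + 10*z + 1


(1) = 10*l - 30
(2) = 7*r^2 + r*(2*x + 16) + 2*x + 9
(3) = 120*n^3 - 310*n^2 + 70*n + 32*s^3 + s^2*(-312*n - 52) + s*(-92*n^2 + 551*n - 7)
(4) = 64 - a^2
(5) = 25*z + 5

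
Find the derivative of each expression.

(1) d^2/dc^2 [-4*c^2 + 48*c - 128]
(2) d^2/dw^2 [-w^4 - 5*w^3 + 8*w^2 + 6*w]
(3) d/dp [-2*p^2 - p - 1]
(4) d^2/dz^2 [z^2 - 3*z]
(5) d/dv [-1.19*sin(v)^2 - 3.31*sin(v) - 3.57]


(1) = -8
(2) = -12*w^2 - 30*w + 16
(3) = -4*p - 1
(4) = 2
(5) = -(2.38*sin(v) + 3.31)*cos(v)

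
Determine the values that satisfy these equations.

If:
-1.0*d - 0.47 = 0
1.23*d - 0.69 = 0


Then:
No Solution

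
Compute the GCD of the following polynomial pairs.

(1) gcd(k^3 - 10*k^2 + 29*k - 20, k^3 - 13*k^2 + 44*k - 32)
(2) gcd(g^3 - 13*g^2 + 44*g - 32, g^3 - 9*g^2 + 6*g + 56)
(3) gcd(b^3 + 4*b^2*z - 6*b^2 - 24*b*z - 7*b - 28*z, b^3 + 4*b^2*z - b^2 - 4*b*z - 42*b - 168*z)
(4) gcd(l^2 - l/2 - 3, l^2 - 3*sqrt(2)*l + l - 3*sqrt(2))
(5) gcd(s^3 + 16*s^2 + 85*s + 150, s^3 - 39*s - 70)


(1) = gcd((k - 5)*(k - 4)*(k - 1), (k - 8)*(k - 4)*(k - 1)) = k^2 - 5*k + 4
(2) = g - 4
(3) = b^2 + 4*b*z - 7*b - 28*z
(4) = 1
(5) = gcd((s + 5)^2*(s + 6), (s - 7)*(s + 2)*(s + 5)) = s + 5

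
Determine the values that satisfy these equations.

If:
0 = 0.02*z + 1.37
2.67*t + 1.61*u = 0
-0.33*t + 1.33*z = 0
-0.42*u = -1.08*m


Then:
m = 178.05
t = -276.08
u = 457.84
z = -68.50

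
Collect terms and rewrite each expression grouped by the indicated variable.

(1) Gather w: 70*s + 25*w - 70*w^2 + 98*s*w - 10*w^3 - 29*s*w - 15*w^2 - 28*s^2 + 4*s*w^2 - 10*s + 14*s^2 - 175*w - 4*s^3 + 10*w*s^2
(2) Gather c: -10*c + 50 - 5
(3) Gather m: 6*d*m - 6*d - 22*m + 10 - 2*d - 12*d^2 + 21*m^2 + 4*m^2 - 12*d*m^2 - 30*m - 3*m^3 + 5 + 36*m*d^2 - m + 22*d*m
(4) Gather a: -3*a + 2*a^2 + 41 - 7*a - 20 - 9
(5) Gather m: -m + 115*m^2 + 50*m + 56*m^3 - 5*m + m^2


(1) = -4*s^3 - 14*s^2 + 60*s - 10*w^3 + w^2*(4*s - 85) + w*(10*s^2 + 69*s - 150)
(2) = 45 - 10*c
(3) = -12*d^2 - 8*d - 3*m^3 + m^2*(25 - 12*d) + m*(36*d^2 + 28*d - 53) + 15
(4) = 2*a^2 - 10*a + 12
(5) = 56*m^3 + 116*m^2 + 44*m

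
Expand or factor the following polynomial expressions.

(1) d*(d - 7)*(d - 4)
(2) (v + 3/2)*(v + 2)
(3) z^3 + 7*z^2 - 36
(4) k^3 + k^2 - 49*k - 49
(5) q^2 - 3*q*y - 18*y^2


(1) = d^3 - 11*d^2 + 28*d
(2) = v^2 + 7*v/2 + 3
(3) = (z - 2)*(z + 3)*(z + 6)
(4) = (k - 7)*(k + 1)*(k + 7)
(5) = (q - 6*y)*(q + 3*y)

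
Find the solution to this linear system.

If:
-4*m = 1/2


Then:
m = -1/8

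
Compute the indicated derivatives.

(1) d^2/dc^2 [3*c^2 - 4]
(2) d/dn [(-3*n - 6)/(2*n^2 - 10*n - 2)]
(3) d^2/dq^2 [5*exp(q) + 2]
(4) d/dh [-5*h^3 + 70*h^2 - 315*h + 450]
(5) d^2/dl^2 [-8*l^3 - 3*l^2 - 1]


(1) = 6
(2) = 3*(n^2 + 4*n - 9)/(2*(n^4 - 10*n^3 + 23*n^2 + 10*n + 1))
(3) = 5*exp(q)
(4) = -15*h^2 + 140*h - 315
(5) = -48*l - 6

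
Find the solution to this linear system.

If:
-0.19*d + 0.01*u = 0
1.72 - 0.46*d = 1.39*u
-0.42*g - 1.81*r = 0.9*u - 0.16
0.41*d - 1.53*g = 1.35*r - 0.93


Then:
d = 0.06
g = 1.36
r = -0.83
u = 1.22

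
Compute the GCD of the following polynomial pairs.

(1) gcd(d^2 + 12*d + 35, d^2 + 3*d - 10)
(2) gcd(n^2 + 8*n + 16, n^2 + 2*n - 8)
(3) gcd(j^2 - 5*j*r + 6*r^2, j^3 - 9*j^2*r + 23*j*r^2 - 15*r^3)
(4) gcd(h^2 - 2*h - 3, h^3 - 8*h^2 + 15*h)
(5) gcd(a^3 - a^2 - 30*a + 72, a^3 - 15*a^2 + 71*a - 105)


(1) = d + 5
(2) = n + 4
(3) = -j + 3*r
(4) = gcd((h - 3)*(h + 1), h*(h - 5)*(h - 3)) = h - 3
(5) = gcd((a - 4)*(a - 3)*(a + 6), (a - 7)*(a - 5)*(a - 3)) = a - 3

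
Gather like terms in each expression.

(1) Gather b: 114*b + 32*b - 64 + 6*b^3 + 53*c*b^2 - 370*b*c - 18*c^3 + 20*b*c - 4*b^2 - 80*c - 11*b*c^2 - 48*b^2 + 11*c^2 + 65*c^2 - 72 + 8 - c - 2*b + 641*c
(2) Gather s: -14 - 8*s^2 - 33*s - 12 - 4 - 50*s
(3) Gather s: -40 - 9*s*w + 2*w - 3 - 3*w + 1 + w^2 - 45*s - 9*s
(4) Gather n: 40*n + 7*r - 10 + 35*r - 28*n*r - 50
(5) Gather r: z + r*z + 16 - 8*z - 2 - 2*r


(1) = 6*b^3 + b^2*(53*c - 52) + b*(-11*c^2 - 350*c + 144) - 18*c^3 + 76*c^2 + 560*c - 128
(2) = -8*s^2 - 83*s - 30
(3) = s*(-9*w - 54) + w^2 - w - 42
(4) = n*(40 - 28*r) + 42*r - 60
(5) = r*(z - 2) - 7*z + 14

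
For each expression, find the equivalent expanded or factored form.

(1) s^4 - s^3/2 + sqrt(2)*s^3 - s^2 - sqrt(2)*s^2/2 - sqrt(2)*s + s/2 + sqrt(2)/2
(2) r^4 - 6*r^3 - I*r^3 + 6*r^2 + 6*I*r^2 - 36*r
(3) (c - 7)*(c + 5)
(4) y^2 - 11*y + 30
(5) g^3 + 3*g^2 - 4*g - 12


(1) = (s - 1)*(s - 1/2)*(s + 1)*(s + sqrt(2))
(2) = r*(r - 6)*(r - 3*I)*(r + 2*I)
(3) = c^2 - 2*c - 35
(4) = (y - 6)*(y - 5)
(5) = (g - 2)*(g + 2)*(g + 3)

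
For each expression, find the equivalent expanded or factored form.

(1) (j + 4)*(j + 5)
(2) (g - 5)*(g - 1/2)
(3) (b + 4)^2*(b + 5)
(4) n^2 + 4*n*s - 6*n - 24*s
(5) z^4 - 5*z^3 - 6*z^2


(1) = j^2 + 9*j + 20
(2) = g^2 - 11*g/2 + 5/2
(3) = b^3 + 13*b^2 + 56*b + 80
(4) = (n - 6)*(n + 4*s)
(5) = z^2*(z - 6)*(z + 1)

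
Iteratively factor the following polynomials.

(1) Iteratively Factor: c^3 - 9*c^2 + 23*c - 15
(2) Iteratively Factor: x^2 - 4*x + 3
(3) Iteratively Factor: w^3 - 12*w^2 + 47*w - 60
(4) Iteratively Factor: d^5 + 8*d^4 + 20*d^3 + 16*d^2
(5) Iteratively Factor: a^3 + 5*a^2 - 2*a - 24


(1) = (c - 1)*(c^2 - 8*c + 15) = (c - 3)*(c - 1)*(c - 5)
(2) = (x - 3)*(x - 1)
(3) = (w - 3)*(w^2 - 9*w + 20) = (w - 4)*(w - 3)*(w - 5)
(4) = (d + 4)*(d^4 + 4*d^3 + 4*d^2) = (d + 2)*(d + 4)*(d^3 + 2*d^2) = (d + 2)^2*(d + 4)*(d^2) = d*(d + 2)^2*(d + 4)*(d)
(5) = (a + 3)*(a^2 + 2*a - 8) = (a + 3)*(a + 4)*(a - 2)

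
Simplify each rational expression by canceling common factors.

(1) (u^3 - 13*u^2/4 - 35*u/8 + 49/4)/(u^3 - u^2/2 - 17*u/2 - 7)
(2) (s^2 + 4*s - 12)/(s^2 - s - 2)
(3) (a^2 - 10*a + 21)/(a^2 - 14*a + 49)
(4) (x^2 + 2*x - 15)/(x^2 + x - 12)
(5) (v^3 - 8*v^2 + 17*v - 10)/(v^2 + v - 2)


(1) = (4*u - 7)/(4*u + 4)
(2) = (s + 6)/(s + 1)
(3) = (a - 3)/(a - 7)
(4) = (x + 5)/(x + 4)
(5) = (v^2 - 7*v + 10)/(v + 2)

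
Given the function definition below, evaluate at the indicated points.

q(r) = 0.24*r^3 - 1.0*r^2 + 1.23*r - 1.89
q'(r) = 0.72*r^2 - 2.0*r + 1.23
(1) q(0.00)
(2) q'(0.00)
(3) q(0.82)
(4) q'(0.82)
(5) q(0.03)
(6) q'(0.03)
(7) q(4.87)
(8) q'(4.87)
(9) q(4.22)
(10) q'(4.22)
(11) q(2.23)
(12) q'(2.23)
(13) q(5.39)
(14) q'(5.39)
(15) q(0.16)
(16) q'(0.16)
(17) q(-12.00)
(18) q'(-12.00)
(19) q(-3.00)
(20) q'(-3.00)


(1) = -1.89
(2) = 1.23
(3) = -1.42
(4) = 0.07
(5) = -1.85
(6) = 1.17
(7) = 8.10
(8) = 8.57
(9) = 3.53
(10) = 5.61
(11) = -1.46
(12) = 0.35
(13) = 13.27
(14) = 11.37
(15) = -1.72
(16) = 0.93
(17) = -575.37
(18) = 128.91
(19) = -21.06
(20) = 13.71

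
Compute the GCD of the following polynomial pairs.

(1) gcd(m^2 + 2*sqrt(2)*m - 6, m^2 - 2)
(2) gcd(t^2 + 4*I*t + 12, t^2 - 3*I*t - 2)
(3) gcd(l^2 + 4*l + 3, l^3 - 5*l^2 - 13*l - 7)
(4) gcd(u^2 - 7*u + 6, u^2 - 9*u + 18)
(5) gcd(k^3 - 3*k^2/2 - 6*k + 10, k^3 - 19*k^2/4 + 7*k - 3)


(1) = gcd((m - sqrt(2))*(m + 3*sqrt(2)), (m - sqrt(2))*(m + sqrt(2))) = m - sqrt(2)
(2) = t - 2*I
(3) = l + 1
(4) = gcd((u - 6)*(u - 1), (u - 6)*(u - 3)) = u - 6
(5) = k^2 - 4*k + 4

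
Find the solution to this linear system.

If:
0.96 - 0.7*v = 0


Then:
v = 1.37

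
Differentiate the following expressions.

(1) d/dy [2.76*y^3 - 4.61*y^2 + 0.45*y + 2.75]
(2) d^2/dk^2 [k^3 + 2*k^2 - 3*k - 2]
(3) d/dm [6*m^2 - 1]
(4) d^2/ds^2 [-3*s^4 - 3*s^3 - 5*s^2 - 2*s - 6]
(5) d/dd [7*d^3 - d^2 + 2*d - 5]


(1) = 8.28*y^2 - 9.22*y + 0.45
(2) = 6*k + 4
(3) = 12*m
(4) = -36*s^2 - 18*s - 10
(5) = 21*d^2 - 2*d + 2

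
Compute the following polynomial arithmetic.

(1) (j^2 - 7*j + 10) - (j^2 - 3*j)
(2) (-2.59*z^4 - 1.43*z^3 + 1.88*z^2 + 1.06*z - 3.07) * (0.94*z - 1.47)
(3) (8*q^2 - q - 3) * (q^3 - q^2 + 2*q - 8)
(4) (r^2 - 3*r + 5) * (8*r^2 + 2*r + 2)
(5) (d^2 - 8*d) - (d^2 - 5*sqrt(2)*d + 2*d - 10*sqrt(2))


(1) = 10 - 4*j
(2) = -2.4346*z^5 + 2.4631*z^4 + 3.8693*z^3 - 1.7672*z^2 - 4.444*z + 4.5129
(3) = 8*q^5 - 9*q^4 + 14*q^3 - 63*q^2 + 2*q + 24
(4) = 8*r^4 - 22*r^3 + 36*r^2 + 4*r + 10
(5) = -10*d + 5*sqrt(2)*d + 10*sqrt(2)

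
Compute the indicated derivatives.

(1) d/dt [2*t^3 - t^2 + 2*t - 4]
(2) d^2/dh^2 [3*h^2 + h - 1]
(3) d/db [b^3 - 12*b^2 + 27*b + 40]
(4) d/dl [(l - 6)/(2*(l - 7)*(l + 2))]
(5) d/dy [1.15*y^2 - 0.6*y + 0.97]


(1) = 6*t^2 - 2*t + 2
(2) = 6
(3) = 3*b^2 - 24*b + 27
(4) = (-l^2 + 12*l - 44)/(2*(l^4 - 10*l^3 - 3*l^2 + 140*l + 196))
(5) = 2.3*y - 0.6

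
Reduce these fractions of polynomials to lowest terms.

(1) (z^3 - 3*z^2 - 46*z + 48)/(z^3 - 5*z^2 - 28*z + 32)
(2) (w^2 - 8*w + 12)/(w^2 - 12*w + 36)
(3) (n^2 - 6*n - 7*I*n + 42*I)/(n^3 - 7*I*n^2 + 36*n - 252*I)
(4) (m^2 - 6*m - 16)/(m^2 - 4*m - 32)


(1) = (z + 6)/(z + 4)
(2) = (w - 2)/(w - 6)
(3) = (n - 6)/(n^2 + 36)
(4) = (m + 2)/(m + 4)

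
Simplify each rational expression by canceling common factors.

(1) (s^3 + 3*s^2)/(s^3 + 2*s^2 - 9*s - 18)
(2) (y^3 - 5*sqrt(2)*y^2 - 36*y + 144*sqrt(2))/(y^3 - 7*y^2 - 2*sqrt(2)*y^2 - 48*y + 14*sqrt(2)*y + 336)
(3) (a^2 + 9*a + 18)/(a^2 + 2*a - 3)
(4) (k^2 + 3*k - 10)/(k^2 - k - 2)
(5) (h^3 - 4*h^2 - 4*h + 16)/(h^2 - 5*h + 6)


(1) = s^2/(s^2 - s - 6)
(2) = (y - 3*sqrt(2))/(y - 7)
(3) = (a + 6)/(a - 1)
(4) = (k + 5)/(k + 1)
(5) = (h^2 - 2*h - 8)/(h - 3)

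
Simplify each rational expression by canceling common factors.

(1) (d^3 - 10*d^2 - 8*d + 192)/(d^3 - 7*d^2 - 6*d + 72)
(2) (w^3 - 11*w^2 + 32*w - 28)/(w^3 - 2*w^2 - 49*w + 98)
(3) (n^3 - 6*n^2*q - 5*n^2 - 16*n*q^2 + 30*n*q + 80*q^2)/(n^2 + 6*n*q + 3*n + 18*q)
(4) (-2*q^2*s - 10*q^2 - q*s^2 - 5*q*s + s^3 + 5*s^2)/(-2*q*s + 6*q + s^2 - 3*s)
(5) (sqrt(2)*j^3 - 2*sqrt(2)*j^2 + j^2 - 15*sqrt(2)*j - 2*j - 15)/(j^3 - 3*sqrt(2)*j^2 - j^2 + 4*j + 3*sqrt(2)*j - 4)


(1) = (d^2 - 4*d - 32)/(d^2 - d - 12)
(2) = (w - 2)/(w + 7)
(3) = (n^3 - 6*n^2*q - 5*n^2 - 16*n*q^2 + 30*n*q + 80*q^2)/(n^2 + 6*n*q + 3*n + 18*q)
(4) = (q*s + 5*q + s^2 + 5*s)/(s - 3)
(5) = (sqrt(2)*j^3 + j^2*(1 - 2*sqrt(2)) + j*(-15*sqrt(2) - 2) - 15)/(j^3 + j^2*(-3*sqrt(2) - 1) + j*(4 + 3*sqrt(2)) - 4)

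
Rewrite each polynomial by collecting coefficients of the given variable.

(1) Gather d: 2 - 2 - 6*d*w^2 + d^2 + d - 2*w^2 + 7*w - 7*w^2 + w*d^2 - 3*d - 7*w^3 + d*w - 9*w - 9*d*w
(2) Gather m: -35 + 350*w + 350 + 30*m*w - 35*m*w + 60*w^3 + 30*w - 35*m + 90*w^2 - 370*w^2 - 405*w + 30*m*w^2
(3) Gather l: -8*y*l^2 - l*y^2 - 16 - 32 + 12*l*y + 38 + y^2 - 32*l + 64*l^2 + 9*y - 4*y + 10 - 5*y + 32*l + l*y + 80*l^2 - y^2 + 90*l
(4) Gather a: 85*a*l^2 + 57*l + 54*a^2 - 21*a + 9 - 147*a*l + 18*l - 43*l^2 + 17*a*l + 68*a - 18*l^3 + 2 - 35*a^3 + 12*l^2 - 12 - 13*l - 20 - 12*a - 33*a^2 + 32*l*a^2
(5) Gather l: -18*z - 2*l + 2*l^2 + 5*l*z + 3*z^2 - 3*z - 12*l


(1) = d^2*(w + 1) + d*(-6*w^2 - 8*w - 2) - 7*w^3 - 9*w^2 - 2*w
(2) = m*(30*w^2 - 5*w - 35) + 60*w^3 - 280*w^2 - 25*w + 315
(3) = l^2*(144 - 8*y) + l*(-y^2 + 13*y + 90)
(4) = -35*a^3 + a^2*(32*l + 21) + a*(85*l^2 - 130*l + 35) - 18*l^3 - 31*l^2 + 62*l - 21
(5) = 2*l^2 + l*(5*z - 14) + 3*z^2 - 21*z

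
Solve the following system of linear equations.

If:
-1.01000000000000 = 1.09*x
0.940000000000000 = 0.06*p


Then:
p = 15.67
x = -0.93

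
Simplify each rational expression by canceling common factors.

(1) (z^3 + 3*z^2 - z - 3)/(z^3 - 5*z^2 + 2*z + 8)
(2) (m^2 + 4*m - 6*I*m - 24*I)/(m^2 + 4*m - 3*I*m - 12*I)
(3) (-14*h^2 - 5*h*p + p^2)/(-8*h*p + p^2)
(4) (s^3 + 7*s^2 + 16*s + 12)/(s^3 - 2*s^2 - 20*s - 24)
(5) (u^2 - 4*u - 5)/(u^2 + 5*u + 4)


(1) = (z^2 + 2*z - 3)/(z^2 - 6*z + 8)
(2) = (m - 6*I)/(m - 3*I)
(3) = (-14*h^2 - 5*h*p + p^2)/(-8*h*p + p^2)
(4) = (s + 3)/(s - 6)
(5) = (u - 5)/(u + 4)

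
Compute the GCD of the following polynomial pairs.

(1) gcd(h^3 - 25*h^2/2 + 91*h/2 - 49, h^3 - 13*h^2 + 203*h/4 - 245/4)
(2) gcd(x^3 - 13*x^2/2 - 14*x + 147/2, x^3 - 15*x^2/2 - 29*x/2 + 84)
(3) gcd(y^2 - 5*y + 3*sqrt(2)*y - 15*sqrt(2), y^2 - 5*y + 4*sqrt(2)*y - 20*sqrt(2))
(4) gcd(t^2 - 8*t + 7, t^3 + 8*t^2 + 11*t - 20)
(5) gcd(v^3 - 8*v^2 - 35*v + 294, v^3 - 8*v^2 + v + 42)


(1) = gcd((h - 7)*(h - 7/2)*(h - 2), (h - 7)*(h - 7/2)*(h - 5/2)) = h^2 - 21*h/2 + 49/2
(2) = x^2 + x/2 - 21/2
(3) = gcd((y - 5)*(y + 3*sqrt(2)), (y - 5)*(y + 4*sqrt(2))) = y - 5
(4) = gcd((t - 7)*(t - 1), (t - 1)*(t + 4)*(t + 5)) = t - 1
(5) = v - 7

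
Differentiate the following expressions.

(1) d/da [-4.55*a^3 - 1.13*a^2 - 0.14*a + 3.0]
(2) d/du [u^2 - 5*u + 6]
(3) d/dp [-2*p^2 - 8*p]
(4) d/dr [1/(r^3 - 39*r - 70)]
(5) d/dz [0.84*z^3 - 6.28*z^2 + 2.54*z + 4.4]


(1) = -13.65*a^2 - 2.26*a - 0.14
(2) = 2*u - 5
(3) = -4*p - 8
(4) = 3*(13 - r^2)/(-r^3 + 39*r + 70)^2
(5) = 2.52*z^2 - 12.56*z + 2.54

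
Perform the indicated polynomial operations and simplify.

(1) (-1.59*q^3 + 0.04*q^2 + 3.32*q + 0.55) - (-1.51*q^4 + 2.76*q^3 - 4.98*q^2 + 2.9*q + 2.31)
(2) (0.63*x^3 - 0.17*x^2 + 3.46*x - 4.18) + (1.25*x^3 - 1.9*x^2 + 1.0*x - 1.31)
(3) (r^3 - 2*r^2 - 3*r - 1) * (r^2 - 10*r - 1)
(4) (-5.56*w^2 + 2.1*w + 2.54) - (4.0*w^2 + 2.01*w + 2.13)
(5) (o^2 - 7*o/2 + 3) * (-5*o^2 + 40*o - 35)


(1) = 1.51*q^4 - 4.35*q^3 + 5.02*q^2 + 0.42*q - 1.76
(2) = 1.88*x^3 - 2.07*x^2 + 4.46*x - 5.49
(3) = r^5 - 12*r^4 + 16*r^3 + 31*r^2 + 13*r + 1
(4) = -9.56*w^2 + 0.09*w + 0.41
(5) = -5*o^4 + 115*o^3/2 - 190*o^2 + 485*o/2 - 105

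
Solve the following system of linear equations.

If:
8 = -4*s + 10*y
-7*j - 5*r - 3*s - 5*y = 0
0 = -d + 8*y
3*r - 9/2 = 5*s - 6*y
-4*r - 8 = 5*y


Then:
d = -16/41
j = 191/82
r = -159/82
s = -87/41
y = -2/41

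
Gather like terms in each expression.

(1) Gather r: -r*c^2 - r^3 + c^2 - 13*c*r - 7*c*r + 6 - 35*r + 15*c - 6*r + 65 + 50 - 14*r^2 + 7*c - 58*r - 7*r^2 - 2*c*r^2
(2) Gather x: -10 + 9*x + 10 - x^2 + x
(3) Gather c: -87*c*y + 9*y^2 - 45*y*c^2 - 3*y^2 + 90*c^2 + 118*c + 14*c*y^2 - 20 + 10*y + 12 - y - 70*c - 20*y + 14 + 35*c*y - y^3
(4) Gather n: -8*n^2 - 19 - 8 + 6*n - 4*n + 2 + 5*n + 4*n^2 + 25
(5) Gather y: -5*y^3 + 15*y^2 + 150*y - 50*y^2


(1) = c^2 + 22*c - r^3 + r^2*(-2*c - 21) + r*(-c^2 - 20*c - 99) + 121
(2) = -x^2 + 10*x
(3) = c^2*(90 - 45*y) + c*(14*y^2 - 52*y + 48) - y^3 + 6*y^2 - 11*y + 6
(4) = -4*n^2 + 7*n
(5) = -5*y^3 - 35*y^2 + 150*y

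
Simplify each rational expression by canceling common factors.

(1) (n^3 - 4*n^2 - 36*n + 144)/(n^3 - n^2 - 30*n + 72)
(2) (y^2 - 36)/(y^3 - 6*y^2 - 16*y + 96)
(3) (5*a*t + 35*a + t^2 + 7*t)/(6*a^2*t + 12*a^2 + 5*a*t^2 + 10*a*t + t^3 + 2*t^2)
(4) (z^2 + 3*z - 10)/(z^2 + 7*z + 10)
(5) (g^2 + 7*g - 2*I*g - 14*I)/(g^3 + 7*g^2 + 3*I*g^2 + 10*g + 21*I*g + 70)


(1) = (n - 6)/(n - 3)
(2) = (y + 6)/(y^2 - 16)
(3) = (5*a*t + 35*a + t^2 + 7*t)/(6*a^2*t + 12*a^2 + 5*a*t^2 + 10*a*t + t^3 + 2*t^2)
(4) = (z - 2)/(z + 2)
(5) = 1/(g + 5*I)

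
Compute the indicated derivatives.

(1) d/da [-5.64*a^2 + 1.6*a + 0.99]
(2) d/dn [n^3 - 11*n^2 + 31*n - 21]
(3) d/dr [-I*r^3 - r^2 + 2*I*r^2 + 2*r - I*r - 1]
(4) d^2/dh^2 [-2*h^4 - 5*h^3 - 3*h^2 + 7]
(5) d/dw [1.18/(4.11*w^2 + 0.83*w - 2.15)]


(1) = 1.6 - 11.28*a
(2) = 3*n^2 - 22*n + 31
(3) = -3*I*r^2 - r*(2 - 4*I) + 2 - I
(4) = -24*h^2 - 30*h - 6
(5) = (-9.6996*w - 0.9794)/(4.11*w^2 + 0.83*w - 2.15)^2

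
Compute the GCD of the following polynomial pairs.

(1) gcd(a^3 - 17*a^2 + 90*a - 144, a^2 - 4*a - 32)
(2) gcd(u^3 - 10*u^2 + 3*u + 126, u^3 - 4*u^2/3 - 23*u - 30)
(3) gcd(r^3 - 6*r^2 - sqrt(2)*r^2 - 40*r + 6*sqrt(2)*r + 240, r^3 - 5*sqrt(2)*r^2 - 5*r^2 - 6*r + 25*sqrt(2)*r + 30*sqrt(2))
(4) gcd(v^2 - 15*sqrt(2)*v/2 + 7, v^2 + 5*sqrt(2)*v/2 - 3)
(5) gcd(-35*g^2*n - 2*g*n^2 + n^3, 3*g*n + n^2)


(1) = a - 8
(2) = gcd((u - 7)*(u - 6)*(u + 3), (u - 6)*(u + 5/3)*(u + 3)) = u^2 - 3*u - 18
(3) = r^2 + r*(-5*sqrt(2) - 6) + 30*sqrt(2)
(4) = gcd((v - 7*sqrt(2))*(v - sqrt(2)/2), (v - sqrt(2)/2)*(v + 3*sqrt(2))) = v - sqrt(2)/2
(5) = gcd(n*(-7*g + n)*(5*g + n), n*(3*g + n)) = n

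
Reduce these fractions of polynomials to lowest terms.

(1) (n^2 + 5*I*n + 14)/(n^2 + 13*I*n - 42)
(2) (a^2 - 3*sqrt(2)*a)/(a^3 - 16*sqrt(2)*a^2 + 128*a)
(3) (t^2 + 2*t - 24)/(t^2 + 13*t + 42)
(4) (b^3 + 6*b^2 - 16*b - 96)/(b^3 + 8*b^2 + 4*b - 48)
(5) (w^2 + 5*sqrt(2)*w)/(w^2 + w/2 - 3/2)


(1) = (n - 2*I)/(n + 6*I)
(2) = (a - 3*sqrt(2))/(a^2 - 16*sqrt(2)*a + 128)
(3) = (t - 4)/(t + 7)
(4) = (b - 4)/(b - 2)
(5) = (2*w^2 + 10*sqrt(2)*w)/(2*w^2 + w - 3)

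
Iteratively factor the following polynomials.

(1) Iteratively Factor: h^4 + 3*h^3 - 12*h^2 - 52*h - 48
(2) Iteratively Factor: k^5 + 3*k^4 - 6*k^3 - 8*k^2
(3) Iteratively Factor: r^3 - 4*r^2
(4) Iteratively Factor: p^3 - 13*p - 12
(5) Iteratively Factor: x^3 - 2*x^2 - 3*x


(1) = (h + 3)*(h^3 - 12*h - 16) = (h + 2)*(h + 3)*(h^2 - 2*h - 8) = (h + 2)^2*(h + 3)*(h - 4)
(2) = (k + 1)*(k^4 + 2*k^3 - 8*k^2) = (k - 2)*(k + 1)*(k^3 + 4*k^2) = k*(k - 2)*(k + 1)*(k^2 + 4*k) = k^2*(k - 2)*(k + 1)*(k + 4)
(3) = (r)*(r^2 - 4*r) = r*(r - 4)*(r)
(4) = (p + 3)*(p^2 - 3*p - 4) = (p - 4)*(p + 3)*(p + 1)
(5) = (x - 3)*(x^2 + x) = (x - 3)*(x + 1)*(x)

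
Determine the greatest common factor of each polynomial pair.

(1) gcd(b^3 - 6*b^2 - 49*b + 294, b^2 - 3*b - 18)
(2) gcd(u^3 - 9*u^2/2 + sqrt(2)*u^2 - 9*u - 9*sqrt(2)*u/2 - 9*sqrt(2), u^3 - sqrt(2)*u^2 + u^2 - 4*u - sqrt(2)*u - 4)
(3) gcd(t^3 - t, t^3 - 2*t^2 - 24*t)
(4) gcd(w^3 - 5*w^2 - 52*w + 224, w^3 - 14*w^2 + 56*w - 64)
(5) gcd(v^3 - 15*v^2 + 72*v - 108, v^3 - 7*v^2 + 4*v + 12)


(1) = b - 6
(2) = u + sqrt(2)
(3) = t
(4) = gcd((w - 8)*(w - 4)*(w + 7), (w - 8)*(w - 4)*(w - 2)) = w^2 - 12*w + 32
(5) = gcd((v - 6)^2*(v - 3), (v - 6)*(v - 2)*(v + 1)) = v - 6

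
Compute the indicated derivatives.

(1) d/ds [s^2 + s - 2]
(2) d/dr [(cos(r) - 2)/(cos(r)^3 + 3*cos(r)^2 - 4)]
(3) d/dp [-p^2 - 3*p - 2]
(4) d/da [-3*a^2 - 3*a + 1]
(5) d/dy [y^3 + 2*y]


(1) = 2*s + 1
(2) = (-2*sin(r)^2 - 7*cos(r) + 4)*sin(r)/((cos(r) - 1)^2*(cos(r) + 2)^3)
(3) = -2*p - 3
(4) = -6*a - 3
(5) = 3*y^2 + 2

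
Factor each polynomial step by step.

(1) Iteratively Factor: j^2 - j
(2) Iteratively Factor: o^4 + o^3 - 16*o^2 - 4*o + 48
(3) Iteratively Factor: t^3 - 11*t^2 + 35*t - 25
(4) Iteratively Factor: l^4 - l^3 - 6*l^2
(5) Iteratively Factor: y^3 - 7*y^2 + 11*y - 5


(1) = (j)*(j - 1)
(2) = (o - 3)*(o^3 + 4*o^2 - 4*o - 16) = (o - 3)*(o + 2)*(o^2 + 2*o - 8) = (o - 3)*(o - 2)*(o + 2)*(o + 4)
(3) = (t - 5)*(t^2 - 6*t + 5) = (t - 5)*(t - 1)*(t - 5)
(4) = (l)*(l^3 - l^2 - 6*l) = l^2*(l^2 - l - 6) = l^2*(l + 2)*(l - 3)
(5) = (y - 1)*(y^2 - 6*y + 5) = (y - 5)*(y - 1)*(y - 1)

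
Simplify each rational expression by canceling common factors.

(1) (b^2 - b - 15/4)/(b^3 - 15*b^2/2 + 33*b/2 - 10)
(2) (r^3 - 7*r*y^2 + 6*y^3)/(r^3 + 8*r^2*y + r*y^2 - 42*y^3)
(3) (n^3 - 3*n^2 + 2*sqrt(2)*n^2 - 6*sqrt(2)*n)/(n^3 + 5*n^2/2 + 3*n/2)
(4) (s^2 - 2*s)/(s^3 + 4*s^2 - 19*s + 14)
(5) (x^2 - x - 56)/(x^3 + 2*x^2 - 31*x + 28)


(1) = (2*b + 3)/(2*b^2 - 10*b + 8)
(2) = (r - y)/(r + 7*y)
(3) = (2*n^2 + n*(-6 + 4*sqrt(2)) - 12*sqrt(2))/(2*n^2 + 5*n + 3)
(4) = s/(s^2 + 6*s - 7)
(5) = (x - 8)/(x^2 - 5*x + 4)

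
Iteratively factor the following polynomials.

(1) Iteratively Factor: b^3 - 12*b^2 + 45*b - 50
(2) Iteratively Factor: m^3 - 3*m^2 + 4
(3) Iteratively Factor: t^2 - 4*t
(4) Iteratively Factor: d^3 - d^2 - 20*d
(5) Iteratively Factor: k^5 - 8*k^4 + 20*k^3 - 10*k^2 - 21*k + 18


(1) = (b - 2)*(b^2 - 10*b + 25) = (b - 5)*(b - 2)*(b - 5)
(2) = (m + 1)*(m^2 - 4*m + 4) = (m - 2)*(m + 1)*(m - 2)
(3) = (t - 4)*(t)
(4) = (d + 4)*(d^2 - 5*d) = (d - 5)*(d + 4)*(d)
(5) = (k - 2)*(k^4 - 6*k^3 + 8*k^2 + 6*k - 9) = (k - 2)*(k - 1)*(k^3 - 5*k^2 + 3*k + 9) = (k - 3)*(k - 2)*(k - 1)*(k^2 - 2*k - 3) = (k - 3)^2*(k - 2)*(k - 1)*(k + 1)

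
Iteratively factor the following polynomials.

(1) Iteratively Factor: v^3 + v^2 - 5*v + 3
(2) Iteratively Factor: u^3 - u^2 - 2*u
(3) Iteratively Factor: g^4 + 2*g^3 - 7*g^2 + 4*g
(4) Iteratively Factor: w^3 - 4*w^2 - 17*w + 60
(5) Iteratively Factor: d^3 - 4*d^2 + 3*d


(1) = (v + 3)*(v^2 - 2*v + 1) = (v - 1)*(v + 3)*(v - 1)
(2) = (u)*(u^2 - u - 2) = u*(u + 1)*(u - 2)
(3) = (g)*(g^3 + 2*g^2 - 7*g + 4) = g*(g - 1)*(g^2 + 3*g - 4) = g*(g - 1)^2*(g + 4)
(4) = (w + 4)*(w^2 - 8*w + 15) = (w - 5)*(w + 4)*(w - 3)
(5) = (d - 3)*(d^2 - d) = (d - 3)*(d - 1)*(d)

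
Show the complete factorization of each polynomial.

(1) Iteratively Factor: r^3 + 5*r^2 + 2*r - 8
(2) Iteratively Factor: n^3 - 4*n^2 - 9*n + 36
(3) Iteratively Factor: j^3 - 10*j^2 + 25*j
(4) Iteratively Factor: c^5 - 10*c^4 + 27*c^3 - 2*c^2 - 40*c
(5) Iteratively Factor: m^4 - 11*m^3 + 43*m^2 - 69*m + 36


(1) = (r + 2)*(r^2 + 3*r - 4) = (r + 2)*(r + 4)*(r - 1)
(2) = (n - 4)*(n^2 - 9) = (n - 4)*(n + 3)*(n - 3)
(3) = (j - 5)*(j^2 - 5*j) = j*(j - 5)*(j - 5)
(4) = (c - 2)*(c^4 - 8*c^3 + 11*c^2 + 20*c) = (c - 2)*(c + 1)*(c^3 - 9*c^2 + 20*c) = (c - 4)*(c - 2)*(c + 1)*(c^2 - 5*c) = (c - 5)*(c - 4)*(c - 2)*(c + 1)*(c)
(5) = (m - 3)*(m^3 - 8*m^2 + 19*m - 12) = (m - 3)*(m - 1)*(m^2 - 7*m + 12) = (m - 3)^2*(m - 1)*(m - 4)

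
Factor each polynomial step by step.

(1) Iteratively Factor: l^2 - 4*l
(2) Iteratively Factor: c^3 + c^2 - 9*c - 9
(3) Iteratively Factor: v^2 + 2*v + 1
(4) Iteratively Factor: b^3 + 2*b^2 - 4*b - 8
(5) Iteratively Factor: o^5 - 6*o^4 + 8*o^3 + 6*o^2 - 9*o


(1) = (l)*(l - 4)
(2) = (c + 1)*(c^2 - 9) = (c - 3)*(c + 1)*(c + 3)
(3) = (v + 1)*(v + 1)
(4) = (b + 2)*(b^2 - 4) = (b + 2)^2*(b - 2)
(5) = (o - 3)*(o^4 - 3*o^3 - o^2 + 3*o) = (o - 3)^2*(o^3 - o) = (o - 3)^2*(o - 1)*(o^2 + o) = (o - 3)^2*(o - 1)*(o + 1)*(o)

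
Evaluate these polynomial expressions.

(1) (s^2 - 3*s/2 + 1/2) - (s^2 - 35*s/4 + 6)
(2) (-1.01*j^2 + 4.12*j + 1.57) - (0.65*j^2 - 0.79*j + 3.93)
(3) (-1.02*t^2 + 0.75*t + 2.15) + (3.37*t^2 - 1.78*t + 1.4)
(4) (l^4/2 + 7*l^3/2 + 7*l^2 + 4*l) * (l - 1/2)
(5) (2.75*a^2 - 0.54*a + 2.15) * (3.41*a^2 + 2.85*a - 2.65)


(1) = 29*s/4 - 11/2
(2) = -1.66*j^2 + 4.91*j - 2.36
(3) = 2.35*t^2 - 1.03*t + 3.55
(4) = l^5/2 + 13*l^4/4 + 21*l^3/4 + l^2/2 - 2*l
(5) = 9.3775*a^4 + 5.9961*a^3 - 1.495*a^2 + 7.5585*a - 5.6975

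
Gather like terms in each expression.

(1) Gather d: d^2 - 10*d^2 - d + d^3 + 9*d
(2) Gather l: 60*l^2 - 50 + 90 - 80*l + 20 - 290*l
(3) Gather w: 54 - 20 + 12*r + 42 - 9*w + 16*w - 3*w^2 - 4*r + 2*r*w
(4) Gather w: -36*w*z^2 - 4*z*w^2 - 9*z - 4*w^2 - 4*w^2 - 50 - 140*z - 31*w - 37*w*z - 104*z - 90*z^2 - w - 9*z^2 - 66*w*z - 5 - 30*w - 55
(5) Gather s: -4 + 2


(1) = d^3 - 9*d^2 + 8*d
(2) = 60*l^2 - 370*l + 60
(3) = 8*r - 3*w^2 + w*(2*r + 7) + 76
(4) = w^2*(-4*z - 8) + w*(-36*z^2 - 103*z - 62) - 99*z^2 - 253*z - 110
(5) = -2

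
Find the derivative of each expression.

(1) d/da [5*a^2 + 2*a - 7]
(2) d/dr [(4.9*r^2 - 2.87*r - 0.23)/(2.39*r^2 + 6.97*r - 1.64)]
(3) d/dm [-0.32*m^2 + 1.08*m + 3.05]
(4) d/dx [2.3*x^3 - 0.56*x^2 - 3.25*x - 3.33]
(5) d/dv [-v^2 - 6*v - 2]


(1) = 10*a + 2
(2) = (41.0123*r^2 - 14.9726*r + 6.3099)/(5.7121*r^4 + 33.3166*r^3 + 40.7417*r^2 - 22.8616*r + 2.6896)
(3) = 1.08 - 0.64*m
(4) = 6.9*x^2 - 1.12*x - 3.25
(5) = -2*v - 6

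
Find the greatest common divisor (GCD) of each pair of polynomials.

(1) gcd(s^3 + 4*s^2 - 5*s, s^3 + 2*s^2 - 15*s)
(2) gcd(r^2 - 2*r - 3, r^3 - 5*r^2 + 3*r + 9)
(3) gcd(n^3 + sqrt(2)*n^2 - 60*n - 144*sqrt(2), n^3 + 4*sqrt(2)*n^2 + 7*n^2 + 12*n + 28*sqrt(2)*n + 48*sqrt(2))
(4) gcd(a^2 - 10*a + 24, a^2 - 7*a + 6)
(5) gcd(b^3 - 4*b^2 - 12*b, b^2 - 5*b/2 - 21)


(1) = gcd(s*(s - 1)*(s + 5), s*(s - 3)*(s + 5)) = s^2 + 5*s
(2) = gcd((r - 3)*(r + 1), (r - 3)^2*(r + 1)) = r^2 - 2*r - 3
(3) = n + 4*sqrt(2)
(4) = a - 6
(5) = b - 6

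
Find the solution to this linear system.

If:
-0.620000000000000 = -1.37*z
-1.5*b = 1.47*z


Then:
b = -0.44
z = 0.45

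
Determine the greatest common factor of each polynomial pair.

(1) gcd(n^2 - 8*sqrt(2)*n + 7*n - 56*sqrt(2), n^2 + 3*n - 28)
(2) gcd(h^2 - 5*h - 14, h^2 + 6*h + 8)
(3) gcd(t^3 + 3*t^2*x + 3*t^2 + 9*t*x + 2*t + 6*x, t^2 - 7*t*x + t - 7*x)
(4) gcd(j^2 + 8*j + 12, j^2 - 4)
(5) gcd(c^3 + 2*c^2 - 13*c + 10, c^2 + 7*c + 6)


(1) = n + 7
(2) = gcd((h - 7)*(h + 2), (h + 2)*(h + 4)) = h + 2
(3) = t + 1
(4) = j + 2
(5) = gcd((c - 2)*(c - 1)*(c + 5), (c + 1)*(c + 6)) = 1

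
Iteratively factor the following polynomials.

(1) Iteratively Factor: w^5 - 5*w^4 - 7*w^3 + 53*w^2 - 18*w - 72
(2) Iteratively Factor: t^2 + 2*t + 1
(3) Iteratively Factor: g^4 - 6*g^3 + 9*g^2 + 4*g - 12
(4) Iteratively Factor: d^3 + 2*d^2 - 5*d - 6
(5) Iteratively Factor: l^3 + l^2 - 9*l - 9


(1) = (w + 1)*(w^4 - 6*w^3 - w^2 + 54*w - 72) = (w - 3)*(w + 1)*(w^3 - 3*w^2 - 10*w + 24) = (w - 4)*(w - 3)*(w + 1)*(w^2 + w - 6) = (w - 4)*(w - 3)*(w + 1)*(w + 3)*(w - 2)
(2) = (t + 1)*(t + 1)
(3) = (g - 2)*(g^3 - 4*g^2 + g + 6) = (g - 3)*(g - 2)*(g^2 - g - 2) = (g - 3)*(g - 2)*(g + 1)*(g - 2)
(4) = (d + 3)*(d^2 - d - 2) = (d - 2)*(d + 3)*(d + 1)
(5) = (l + 1)*(l^2 - 9) = (l + 1)*(l + 3)*(l - 3)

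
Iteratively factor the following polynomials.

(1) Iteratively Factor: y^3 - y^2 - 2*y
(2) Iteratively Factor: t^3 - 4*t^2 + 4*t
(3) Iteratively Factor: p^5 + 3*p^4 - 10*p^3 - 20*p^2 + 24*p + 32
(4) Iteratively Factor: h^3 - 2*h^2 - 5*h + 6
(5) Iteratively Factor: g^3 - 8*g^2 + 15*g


(1) = (y + 1)*(y^2 - 2*y) = (y - 2)*(y + 1)*(y)
(2) = (t)*(t^2 - 4*t + 4) = t*(t - 2)*(t - 2)
(3) = (p - 2)*(p^4 + 5*p^3 - 20*p - 16) = (p - 2)^2*(p^3 + 7*p^2 + 14*p + 8) = (p - 2)^2*(p + 1)*(p^2 + 6*p + 8) = (p - 2)^2*(p + 1)*(p + 4)*(p + 2)
(4) = (h - 3)*(h^2 + h - 2) = (h - 3)*(h + 2)*(h - 1)
(5) = (g - 3)*(g^2 - 5*g) = g*(g - 3)*(g - 5)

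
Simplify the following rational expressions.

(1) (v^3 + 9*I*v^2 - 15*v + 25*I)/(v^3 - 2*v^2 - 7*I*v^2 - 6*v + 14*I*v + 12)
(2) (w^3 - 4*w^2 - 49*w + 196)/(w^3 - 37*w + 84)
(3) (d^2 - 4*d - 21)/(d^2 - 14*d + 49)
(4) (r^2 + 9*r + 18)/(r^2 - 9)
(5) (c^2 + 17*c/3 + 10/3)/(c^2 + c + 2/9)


(1) = (v^2 + 10*I*v - 25)/(v^2 + v*(-2 - 6*I) + 12*I)
(2) = (w - 7)/(w - 3)
(3) = (d + 3)/(d - 7)
(4) = (r + 6)/(r - 3)
(5) = (3*c + 15)/(3*c + 1)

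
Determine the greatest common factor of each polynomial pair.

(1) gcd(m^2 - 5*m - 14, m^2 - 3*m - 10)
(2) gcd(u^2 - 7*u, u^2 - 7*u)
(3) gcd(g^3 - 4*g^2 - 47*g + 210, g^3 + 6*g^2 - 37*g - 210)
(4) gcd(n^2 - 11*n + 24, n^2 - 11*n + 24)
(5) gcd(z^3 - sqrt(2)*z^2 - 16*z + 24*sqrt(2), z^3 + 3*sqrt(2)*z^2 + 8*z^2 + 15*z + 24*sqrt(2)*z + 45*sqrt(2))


(1) = m + 2
(2) = u^2 - 7*u
(3) = g^2 + g - 42
(4) = n^2 - 11*n + 24
(5) = gcd((z - 2*sqrt(2))^2*(z + 3*sqrt(2)), (z + 3)*(z + 5)*(z + 3*sqrt(2))) = z + 3*sqrt(2)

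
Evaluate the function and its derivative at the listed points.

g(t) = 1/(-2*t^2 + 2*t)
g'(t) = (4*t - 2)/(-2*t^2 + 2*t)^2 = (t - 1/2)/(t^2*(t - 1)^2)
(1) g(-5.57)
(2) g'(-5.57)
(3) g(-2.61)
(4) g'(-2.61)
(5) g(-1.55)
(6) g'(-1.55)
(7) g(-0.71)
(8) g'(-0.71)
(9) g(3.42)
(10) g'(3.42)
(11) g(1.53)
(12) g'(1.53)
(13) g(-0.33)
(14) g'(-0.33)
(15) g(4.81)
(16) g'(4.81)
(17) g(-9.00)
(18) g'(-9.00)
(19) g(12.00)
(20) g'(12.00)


(1) = -0.01
(2) = -0.00
(3) = -0.05
(4) = -0.04
(5) = -0.13
(6) = -0.13
(7) = -0.41
(8) = -0.82
(9) = -0.06
(10) = 0.04
(11) = -0.62
(12) = 1.57
(13) = -1.14
(14) = -4.31
(15) = -0.03
(16) = 0.01
(17) = -0.01
(18) = -0.00
(19) = -0.00
(20) = 0.00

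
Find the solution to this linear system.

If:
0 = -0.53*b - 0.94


Then:
b = -1.77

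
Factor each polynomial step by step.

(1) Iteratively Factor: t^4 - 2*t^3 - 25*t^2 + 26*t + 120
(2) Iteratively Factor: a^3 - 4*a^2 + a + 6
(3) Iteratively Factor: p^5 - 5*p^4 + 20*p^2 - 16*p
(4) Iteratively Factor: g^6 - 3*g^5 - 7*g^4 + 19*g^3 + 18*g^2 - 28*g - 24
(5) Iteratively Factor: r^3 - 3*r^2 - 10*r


(1) = (t + 2)*(t^3 - 4*t^2 - 17*t + 60) = (t - 3)*(t + 2)*(t^2 - t - 20) = (t - 3)*(t + 2)*(t + 4)*(t - 5)
(2) = (a + 1)*(a^2 - 5*a + 6) = (a - 3)*(a + 1)*(a - 2)
(3) = (p + 2)*(p^4 - 7*p^3 + 14*p^2 - 8*p) = (p - 4)*(p + 2)*(p^3 - 3*p^2 + 2*p) = (p - 4)*(p - 2)*(p + 2)*(p^2 - p) = p*(p - 4)*(p - 2)*(p + 2)*(p - 1)
(4) = (g + 1)*(g^5 - 4*g^4 - 3*g^3 + 22*g^2 - 4*g - 24) = (g + 1)*(g + 2)*(g^4 - 6*g^3 + 9*g^2 + 4*g - 12) = (g - 3)*(g + 1)*(g + 2)*(g^3 - 3*g^2 + 4) = (g - 3)*(g + 1)^2*(g + 2)*(g^2 - 4*g + 4) = (g - 3)*(g - 2)*(g + 1)^2*(g + 2)*(g - 2)
(5) = (r + 2)*(r^2 - 5*r) = (r - 5)*(r + 2)*(r)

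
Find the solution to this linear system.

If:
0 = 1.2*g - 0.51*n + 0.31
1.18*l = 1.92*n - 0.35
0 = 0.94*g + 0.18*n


Then:
g = -0.08
l = 0.39
n = 0.42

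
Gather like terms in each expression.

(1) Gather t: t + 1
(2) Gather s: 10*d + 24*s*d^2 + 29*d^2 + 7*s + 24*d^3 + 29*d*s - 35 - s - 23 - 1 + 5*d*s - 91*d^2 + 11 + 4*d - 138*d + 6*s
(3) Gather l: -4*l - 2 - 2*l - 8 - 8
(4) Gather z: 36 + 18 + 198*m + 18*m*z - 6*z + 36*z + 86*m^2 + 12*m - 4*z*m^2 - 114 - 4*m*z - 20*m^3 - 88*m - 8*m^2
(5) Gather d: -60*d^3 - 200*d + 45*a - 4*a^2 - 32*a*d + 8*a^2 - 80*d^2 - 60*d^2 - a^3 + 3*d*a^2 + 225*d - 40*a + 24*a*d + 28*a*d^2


(1) = t + 1
(2) = 24*d^3 - 62*d^2 - 124*d + s*(24*d^2 + 34*d + 12) - 48
(3) = -6*l - 18
(4) = -20*m^3 + 78*m^2 + 122*m + z*(-4*m^2 + 14*m + 30) - 60
(5) = -a^3 + 4*a^2 + 5*a - 60*d^3 + d^2*(28*a - 140) + d*(3*a^2 - 8*a + 25)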